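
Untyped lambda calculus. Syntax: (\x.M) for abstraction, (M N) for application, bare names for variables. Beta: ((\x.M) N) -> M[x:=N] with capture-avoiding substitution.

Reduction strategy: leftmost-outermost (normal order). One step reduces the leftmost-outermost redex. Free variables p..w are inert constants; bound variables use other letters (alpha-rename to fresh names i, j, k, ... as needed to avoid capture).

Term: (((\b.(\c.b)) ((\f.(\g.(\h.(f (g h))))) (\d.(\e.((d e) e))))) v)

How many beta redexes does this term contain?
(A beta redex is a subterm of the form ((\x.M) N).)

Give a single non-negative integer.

Answer: 2

Derivation:
Term: (((\b.(\c.b)) ((\f.(\g.(\h.(f (g h))))) (\d.(\e.((d e) e))))) v)
  Redex: ((\b.(\c.b)) ((\f.(\g.(\h.(f (g h))))) (\d.(\e.((d e) e)))))
  Redex: ((\f.(\g.(\h.(f (g h))))) (\d.(\e.((d e) e))))
Total redexes: 2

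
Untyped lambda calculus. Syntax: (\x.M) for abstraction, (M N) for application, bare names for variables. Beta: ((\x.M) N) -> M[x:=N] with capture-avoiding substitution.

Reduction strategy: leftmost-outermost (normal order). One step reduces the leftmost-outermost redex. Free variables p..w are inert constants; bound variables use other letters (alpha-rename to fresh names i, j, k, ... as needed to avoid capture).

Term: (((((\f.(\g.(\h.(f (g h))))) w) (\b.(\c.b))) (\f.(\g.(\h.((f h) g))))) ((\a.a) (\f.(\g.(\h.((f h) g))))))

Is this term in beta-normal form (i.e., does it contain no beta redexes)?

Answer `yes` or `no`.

Answer: no

Derivation:
Term: (((((\f.(\g.(\h.(f (g h))))) w) (\b.(\c.b))) (\f.(\g.(\h.((f h) g))))) ((\a.a) (\f.(\g.(\h.((f h) g))))))
Found 2 beta redex(es).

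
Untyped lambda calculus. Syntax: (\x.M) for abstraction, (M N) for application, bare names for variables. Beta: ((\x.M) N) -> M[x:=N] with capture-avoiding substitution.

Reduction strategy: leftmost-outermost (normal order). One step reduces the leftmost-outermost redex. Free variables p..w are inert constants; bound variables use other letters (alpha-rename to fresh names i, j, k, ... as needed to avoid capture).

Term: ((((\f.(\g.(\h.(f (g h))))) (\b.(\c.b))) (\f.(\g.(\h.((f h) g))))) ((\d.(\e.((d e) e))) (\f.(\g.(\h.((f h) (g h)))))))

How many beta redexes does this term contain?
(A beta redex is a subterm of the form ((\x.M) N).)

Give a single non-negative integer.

Term: ((((\f.(\g.(\h.(f (g h))))) (\b.(\c.b))) (\f.(\g.(\h.((f h) g))))) ((\d.(\e.((d e) e))) (\f.(\g.(\h.((f h) (g h)))))))
  Redex: ((\f.(\g.(\h.(f (g h))))) (\b.(\c.b)))
  Redex: ((\d.(\e.((d e) e))) (\f.(\g.(\h.((f h) (g h))))))
Total redexes: 2

Answer: 2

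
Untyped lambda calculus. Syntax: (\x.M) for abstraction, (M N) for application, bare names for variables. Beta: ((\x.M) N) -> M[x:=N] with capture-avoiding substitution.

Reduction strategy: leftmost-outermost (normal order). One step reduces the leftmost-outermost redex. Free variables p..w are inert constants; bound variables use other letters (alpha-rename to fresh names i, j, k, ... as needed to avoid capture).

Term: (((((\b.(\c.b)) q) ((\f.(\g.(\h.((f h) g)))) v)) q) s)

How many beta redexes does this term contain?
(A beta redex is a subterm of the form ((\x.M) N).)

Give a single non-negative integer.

Answer: 2

Derivation:
Term: (((((\b.(\c.b)) q) ((\f.(\g.(\h.((f h) g)))) v)) q) s)
  Redex: ((\b.(\c.b)) q)
  Redex: ((\f.(\g.(\h.((f h) g)))) v)
Total redexes: 2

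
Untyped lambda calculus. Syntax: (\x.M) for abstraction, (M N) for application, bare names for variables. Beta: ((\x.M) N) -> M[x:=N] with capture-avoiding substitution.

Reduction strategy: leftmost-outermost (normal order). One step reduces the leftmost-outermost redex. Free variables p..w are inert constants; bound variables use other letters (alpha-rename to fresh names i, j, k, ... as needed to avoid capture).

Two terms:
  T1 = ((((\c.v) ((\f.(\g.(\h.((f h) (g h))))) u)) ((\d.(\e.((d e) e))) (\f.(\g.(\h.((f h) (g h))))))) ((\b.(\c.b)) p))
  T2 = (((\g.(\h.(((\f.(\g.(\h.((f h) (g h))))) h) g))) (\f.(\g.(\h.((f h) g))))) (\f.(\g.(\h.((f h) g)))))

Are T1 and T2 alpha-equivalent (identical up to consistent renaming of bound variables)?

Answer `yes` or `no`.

Term 1: ((((\c.v) ((\f.(\g.(\h.((f h) (g h))))) u)) ((\d.(\e.((d e) e))) (\f.(\g.(\h.((f h) (g h))))))) ((\b.(\c.b)) p))
Term 2: (((\g.(\h.(((\f.(\g.(\h.((f h) (g h))))) h) g))) (\f.(\g.(\h.((f h) g))))) (\f.(\g.(\h.((f h) g)))))
Alpha-equivalence: compare structure up to binder renaming.
Result: False

Answer: no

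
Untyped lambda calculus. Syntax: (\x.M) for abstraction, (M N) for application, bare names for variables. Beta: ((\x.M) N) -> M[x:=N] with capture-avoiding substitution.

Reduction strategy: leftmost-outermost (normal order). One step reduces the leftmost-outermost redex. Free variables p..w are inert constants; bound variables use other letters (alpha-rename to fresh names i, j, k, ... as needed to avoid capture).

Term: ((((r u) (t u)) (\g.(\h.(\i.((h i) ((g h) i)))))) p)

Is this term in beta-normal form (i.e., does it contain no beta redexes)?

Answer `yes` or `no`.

Term: ((((r u) (t u)) (\g.(\h.(\i.((h i) ((g h) i)))))) p)
No beta redexes found.

Answer: yes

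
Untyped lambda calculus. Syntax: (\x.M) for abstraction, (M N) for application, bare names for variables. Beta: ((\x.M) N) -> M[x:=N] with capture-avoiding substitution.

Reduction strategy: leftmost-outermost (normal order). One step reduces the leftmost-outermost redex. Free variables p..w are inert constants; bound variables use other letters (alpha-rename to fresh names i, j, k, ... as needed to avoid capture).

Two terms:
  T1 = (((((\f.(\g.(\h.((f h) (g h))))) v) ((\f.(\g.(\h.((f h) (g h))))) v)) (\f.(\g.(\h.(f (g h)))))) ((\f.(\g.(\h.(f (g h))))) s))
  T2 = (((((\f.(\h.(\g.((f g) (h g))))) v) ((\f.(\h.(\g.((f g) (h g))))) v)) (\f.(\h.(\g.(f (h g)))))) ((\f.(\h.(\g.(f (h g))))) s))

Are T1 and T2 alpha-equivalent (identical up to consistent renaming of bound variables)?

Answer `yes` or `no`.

Term 1: (((((\f.(\g.(\h.((f h) (g h))))) v) ((\f.(\g.(\h.((f h) (g h))))) v)) (\f.(\g.(\h.(f (g h)))))) ((\f.(\g.(\h.(f (g h))))) s))
Term 2: (((((\f.(\h.(\g.((f g) (h g))))) v) ((\f.(\h.(\g.((f g) (h g))))) v)) (\f.(\h.(\g.(f (h g)))))) ((\f.(\h.(\g.(f (h g))))) s))
Alpha-equivalence: compare structure up to binder renaming.
Result: True

Answer: yes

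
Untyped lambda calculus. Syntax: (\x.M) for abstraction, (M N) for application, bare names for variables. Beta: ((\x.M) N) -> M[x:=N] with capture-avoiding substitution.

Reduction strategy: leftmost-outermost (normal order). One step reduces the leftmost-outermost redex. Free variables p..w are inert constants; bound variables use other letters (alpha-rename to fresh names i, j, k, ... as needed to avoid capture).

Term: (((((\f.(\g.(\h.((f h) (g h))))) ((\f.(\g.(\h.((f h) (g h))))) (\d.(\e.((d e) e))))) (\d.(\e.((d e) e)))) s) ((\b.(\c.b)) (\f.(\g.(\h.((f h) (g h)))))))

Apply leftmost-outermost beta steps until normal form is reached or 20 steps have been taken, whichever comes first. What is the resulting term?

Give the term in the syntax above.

Step 0: (((((\f.(\g.(\h.((f h) (g h))))) ((\f.(\g.(\h.((f h) (g h))))) (\d.(\e.((d e) e))))) (\d.(\e.((d e) e)))) s) ((\b.(\c.b)) (\f.(\g.(\h.((f h) (g h)))))))
Step 1: ((((\g.(\h.((((\f.(\g.(\h.((f h) (g h))))) (\d.(\e.((d e) e)))) h) (g h)))) (\d.(\e.((d e) e)))) s) ((\b.(\c.b)) (\f.(\g.(\h.((f h) (g h)))))))
Step 2: (((\h.((((\f.(\g.(\h.((f h) (g h))))) (\d.(\e.((d e) e)))) h) ((\d.(\e.((d e) e))) h))) s) ((\b.(\c.b)) (\f.(\g.(\h.((f h) (g h)))))))
Step 3: (((((\f.(\g.(\h.((f h) (g h))))) (\d.(\e.((d e) e)))) s) ((\d.(\e.((d e) e))) s)) ((\b.(\c.b)) (\f.(\g.(\h.((f h) (g h)))))))
Step 4: ((((\g.(\h.(((\d.(\e.((d e) e))) h) (g h)))) s) ((\d.(\e.((d e) e))) s)) ((\b.(\c.b)) (\f.(\g.(\h.((f h) (g h)))))))
Step 5: (((\h.(((\d.(\e.((d e) e))) h) (s h))) ((\d.(\e.((d e) e))) s)) ((\b.(\c.b)) (\f.(\g.(\h.((f h) (g h)))))))
Step 6: ((((\d.(\e.((d e) e))) ((\d.(\e.((d e) e))) s)) (s ((\d.(\e.((d e) e))) s))) ((\b.(\c.b)) (\f.(\g.(\h.((f h) (g h)))))))
Step 7: (((\e.((((\d.(\e.((d e) e))) s) e) e)) (s ((\d.(\e.((d e) e))) s))) ((\b.(\c.b)) (\f.(\g.(\h.((f h) (g h)))))))
Step 8: (((((\d.(\e.((d e) e))) s) (s ((\d.(\e.((d e) e))) s))) (s ((\d.(\e.((d e) e))) s))) ((\b.(\c.b)) (\f.(\g.(\h.((f h) (g h)))))))
Step 9: ((((\e.((s e) e)) (s ((\d.(\e.((d e) e))) s))) (s ((\d.(\e.((d e) e))) s))) ((\b.(\c.b)) (\f.(\g.(\h.((f h) (g h)))))))
Step 10: ((((s (s ((\d.(\e.((d e) e))) s))) (s ((\d.(\e.((d e) e))) s))) (s ((\d.(\e.((d e) e))) s))) ((\b.(\c.b)) (\f.(\g.(\h.((f h) (g h)))))))
Step 11: ((((s (s (\e.((s e) e)))) (s ((\d.(\e.((d e) e))) s))) (s ((\d.(\e.((d e) e))) s))) ((\b.(\c.b)) (\f.(\g.(\h.((f h) (g h)))))))
Step 12: ((((s (s (\e.((s e) e)))) (s (\e.((s e) e)))) (s ((\d.(\e.((d e) e))) s))) ((\b.(\c.b)) (\f.(\g.(\h.((f h) (g h)))))))
Step 13: ((((s (s (\e.((s e) e)))) (s (\e.((s e) e)))) (s (\e.((s e) e)))) ((\b.(\c.b)) (\f.(\g.(\h.((f h) (g h)))))))
Step 14: ((((s (s (\e.((s e) e)))) (s (\e.((s e) e)))) (s (\e.((s e) e)))) (\c.(\f.(\g.(\h.((f h) (g h)))))))

Answer: ((((s (s (\e.((s e) e)))) (s (\e.((s e) e)))) (s (\e.((s e) e)))) (\c.(\f.(\g.(\h.((f h) (g h)))))))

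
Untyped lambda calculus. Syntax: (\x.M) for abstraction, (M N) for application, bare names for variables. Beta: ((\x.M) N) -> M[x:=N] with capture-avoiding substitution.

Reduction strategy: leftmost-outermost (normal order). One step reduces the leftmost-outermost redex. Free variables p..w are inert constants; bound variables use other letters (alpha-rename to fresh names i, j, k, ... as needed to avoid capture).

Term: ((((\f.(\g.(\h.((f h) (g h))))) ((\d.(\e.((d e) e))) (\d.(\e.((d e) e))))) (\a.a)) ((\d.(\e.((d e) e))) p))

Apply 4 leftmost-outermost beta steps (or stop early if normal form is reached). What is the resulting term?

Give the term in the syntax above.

Answer: (((\e.(((\d.(\e.((d e) e))) e) e)) ((\d.(\e.((d e) e))) p)) ((\a.a) ((\d.(\e.((d e) e))) p)))

Derivation:
Step 0: ((((\f.(\g.(\h.((f h) (g h))))) ((\d.(\e.((d e) e))) (\d.(\e.((d e) e))))) (\a.a)) ((\d.(\e.((d e) e))) p))
Step 1: (((\g.(\h.((((\d.(\e.((d e) e))) (\d.(\e.((d e) e)))) h) (g h)))) (\a.a)) ((\d.(\e.((d e) e))) p))
Step 2: ((\h.((((\d.(\e.((d e) e))) (\d.(\e.((d e) e)))) h) ((\a.a) h))) ((\d.(\e.((d e) e))) p))
Step 3: ((((\d.(\e.((d e) e))) (\d.(\e.((d e) e)))) ((\d.(\e.((d e) e))) p)) ((\a.a) ((\d.(\e.((d e) e))) p)))
Step 4: (((\e.(((\d.(\e.((d e) e))) e) e)) ((\d.(\e.((d e) e))) p)) ((\a.a) ((\d.(\e.((d e) e))) p)))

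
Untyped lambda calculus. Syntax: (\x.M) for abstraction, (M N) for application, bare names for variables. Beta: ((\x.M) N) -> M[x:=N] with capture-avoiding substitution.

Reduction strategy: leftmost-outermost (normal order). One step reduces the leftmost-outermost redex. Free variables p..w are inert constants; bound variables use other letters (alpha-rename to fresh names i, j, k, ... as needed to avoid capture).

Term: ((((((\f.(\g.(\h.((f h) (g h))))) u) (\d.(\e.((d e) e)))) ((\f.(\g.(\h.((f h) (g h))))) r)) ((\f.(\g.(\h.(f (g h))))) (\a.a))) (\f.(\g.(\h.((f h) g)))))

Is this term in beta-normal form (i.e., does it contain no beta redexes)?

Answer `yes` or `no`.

Answer: no

Derivation:
Term: ((((((\f.(\g.(\h.((f h) (g h))))) u) (\d.(\e.((d e) e)))) ((\f.(\g.(\h.((f h) (g h))))) r)) ((\f.(\g.(\h.(f (g h))))) (\a.a))) (\f.(\g.(\h.((f h) g)))))
Found 3 beta redex(es).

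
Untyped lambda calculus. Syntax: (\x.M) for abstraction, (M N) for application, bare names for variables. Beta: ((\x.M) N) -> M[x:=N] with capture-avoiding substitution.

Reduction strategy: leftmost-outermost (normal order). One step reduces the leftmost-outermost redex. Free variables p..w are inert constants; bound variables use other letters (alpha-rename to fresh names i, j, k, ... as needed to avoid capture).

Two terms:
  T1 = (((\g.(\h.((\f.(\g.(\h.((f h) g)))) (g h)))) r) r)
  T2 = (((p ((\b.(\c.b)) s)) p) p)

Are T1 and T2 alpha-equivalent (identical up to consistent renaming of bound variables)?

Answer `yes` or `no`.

Answer: no

Derivation:
Term 1: (((\g.(\h.((\f.(\g.(\h.((f h) g)))) (g h)))) r) r)
Term 2: (((p ((\b.(\c.b)) s)) p) p)
Alpha-equivalence: compare structure up to binder renaming.
Result: False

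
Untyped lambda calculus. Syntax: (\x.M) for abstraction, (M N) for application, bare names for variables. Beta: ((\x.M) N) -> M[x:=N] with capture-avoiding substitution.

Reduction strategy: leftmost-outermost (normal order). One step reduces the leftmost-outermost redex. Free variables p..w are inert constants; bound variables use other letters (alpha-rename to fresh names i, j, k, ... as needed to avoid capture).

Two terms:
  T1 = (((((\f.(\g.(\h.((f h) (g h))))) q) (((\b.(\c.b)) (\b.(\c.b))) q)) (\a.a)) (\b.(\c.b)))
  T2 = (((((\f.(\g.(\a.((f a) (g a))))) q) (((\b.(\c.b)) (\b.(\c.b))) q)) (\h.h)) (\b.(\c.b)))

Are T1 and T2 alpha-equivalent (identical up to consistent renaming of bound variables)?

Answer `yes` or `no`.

Answer: yes

Derivation:
Term 1: (((((\f.(\g.(\h.((f h) (g h))))) q) (((\b.(\c.b)) (\b.(\c.b))) q)) (\a.a)) (\b.(\c.b)))
Term 2: (((((\f.(\g.(\a.((f a) (g a))))) q) (((\b.(\c.b)) (\b.(\c.b))) q)) (\h.h)) (\b.(\c.b)))
Alpha-equivalence: compare structure up to binder renaming.
Result: True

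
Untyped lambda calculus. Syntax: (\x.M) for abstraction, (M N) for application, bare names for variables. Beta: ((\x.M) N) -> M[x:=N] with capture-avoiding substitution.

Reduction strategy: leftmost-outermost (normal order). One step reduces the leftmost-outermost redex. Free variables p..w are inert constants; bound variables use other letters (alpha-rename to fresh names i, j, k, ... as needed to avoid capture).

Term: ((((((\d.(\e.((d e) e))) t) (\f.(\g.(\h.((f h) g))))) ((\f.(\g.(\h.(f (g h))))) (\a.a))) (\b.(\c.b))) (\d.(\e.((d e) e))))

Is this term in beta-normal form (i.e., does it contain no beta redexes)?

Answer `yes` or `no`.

Answer: no

Derivation:
Term: ((((((\d.(\e.((d e) e))) t) (\f.(\g.(\h.((f h) g))))) ((\f.(\g.(\h.(f (g h))))) (\a.a))) (\b.(\c.b))) (\d.(\e.((d e) e))))
Found 2 beta redex(es).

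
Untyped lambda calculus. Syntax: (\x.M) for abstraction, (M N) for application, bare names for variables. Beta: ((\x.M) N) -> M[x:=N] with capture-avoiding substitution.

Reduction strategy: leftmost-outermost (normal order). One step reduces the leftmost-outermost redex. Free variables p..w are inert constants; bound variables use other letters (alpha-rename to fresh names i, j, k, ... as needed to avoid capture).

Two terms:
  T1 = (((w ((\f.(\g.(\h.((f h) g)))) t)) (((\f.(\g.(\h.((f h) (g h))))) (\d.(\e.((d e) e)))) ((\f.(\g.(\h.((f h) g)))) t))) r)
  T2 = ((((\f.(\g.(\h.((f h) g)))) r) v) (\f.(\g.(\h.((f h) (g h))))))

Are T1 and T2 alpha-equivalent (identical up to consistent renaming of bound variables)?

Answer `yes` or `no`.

Answer: no

Derivation:
Term 1: (((w ((\f.(\g.(\h.((f h) g)))) t)) (((\f.(\g.(\h.((f h) (g h))))) (\d.(\e.((d e) e)))) ((\f.(\g.(\h.((f h) g)))) t))) r)
Term 2: ((((\f.(\g.(\h.((f h) g)))) r) v) (\f.(\g.(\h.((f h) (g h))))))
Alpha-equivalence: compare structure up to binder renaming.
Result: False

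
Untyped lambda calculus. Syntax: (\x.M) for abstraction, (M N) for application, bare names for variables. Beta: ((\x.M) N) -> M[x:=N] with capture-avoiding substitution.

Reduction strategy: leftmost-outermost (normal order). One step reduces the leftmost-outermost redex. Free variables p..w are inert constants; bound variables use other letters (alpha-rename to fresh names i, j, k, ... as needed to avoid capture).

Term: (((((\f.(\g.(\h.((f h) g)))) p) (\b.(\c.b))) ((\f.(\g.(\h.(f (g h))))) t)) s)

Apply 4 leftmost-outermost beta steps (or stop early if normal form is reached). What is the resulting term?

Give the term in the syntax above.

Step 0: (((((\f.(\g.(\h.((f h) g)))) p) (\b.(\c.b))) ((\f.(\g.(\h.(f (g h))))) t)) s)
Step 1: ((((\g.(\h.((p h) g))) (\b.(\c.b))) ((\f.(\g.(\h.(f (g h))))) t)) s)
Step 2: (((\h.((p h) (\b.(\c.b)))) ((\f.(\g.(\h.(f (g h))))) t)) s)
Step 3: (((p ((\f.(\g.(\h.(f (g h))))) t)) (\b.(\c.b))) s)
Step 4: (((p (\g.(\h.(t (g h))))) (\b.(\c.b))) s)

Answer: (((p (\g.(\h.(t (g h))))) (\b.(\c.b))) s)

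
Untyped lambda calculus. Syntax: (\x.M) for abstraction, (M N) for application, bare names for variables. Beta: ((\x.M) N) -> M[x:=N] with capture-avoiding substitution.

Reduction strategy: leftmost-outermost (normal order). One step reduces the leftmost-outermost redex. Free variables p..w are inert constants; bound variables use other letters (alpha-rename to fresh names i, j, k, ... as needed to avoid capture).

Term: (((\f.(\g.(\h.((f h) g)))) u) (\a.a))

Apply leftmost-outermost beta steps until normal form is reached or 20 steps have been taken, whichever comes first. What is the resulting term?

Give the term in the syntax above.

Step 0: (((\f.(\g.(\h.((f h) g)))) u) (\a.a))
Step 1: ((\g.(\h.((u h) g))) (\a.a))
Step 2: (\h.((u h) (\a.a)))

Answer: (\h.((u h) (\a.a)))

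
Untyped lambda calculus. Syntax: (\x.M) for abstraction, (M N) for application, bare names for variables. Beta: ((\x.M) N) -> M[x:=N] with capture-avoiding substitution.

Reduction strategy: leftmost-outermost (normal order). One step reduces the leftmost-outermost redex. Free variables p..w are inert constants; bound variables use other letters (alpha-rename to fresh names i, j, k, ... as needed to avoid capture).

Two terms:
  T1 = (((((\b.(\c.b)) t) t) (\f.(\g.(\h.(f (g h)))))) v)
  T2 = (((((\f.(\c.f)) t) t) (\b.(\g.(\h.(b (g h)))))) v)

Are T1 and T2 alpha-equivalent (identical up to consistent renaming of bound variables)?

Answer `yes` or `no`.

Answer: yes

Derivation:
Term 1: (((((\b.(\c.b)) t) t) (\f.(\g.(\h.(f (g h)))))) v)
Term 2: (((((\f.(\c.f)) t) t) (\b.(\g.(\h.(b (g h)))))) v)
Alpha-equivalence: compare structure up to binder renaming.
Result: True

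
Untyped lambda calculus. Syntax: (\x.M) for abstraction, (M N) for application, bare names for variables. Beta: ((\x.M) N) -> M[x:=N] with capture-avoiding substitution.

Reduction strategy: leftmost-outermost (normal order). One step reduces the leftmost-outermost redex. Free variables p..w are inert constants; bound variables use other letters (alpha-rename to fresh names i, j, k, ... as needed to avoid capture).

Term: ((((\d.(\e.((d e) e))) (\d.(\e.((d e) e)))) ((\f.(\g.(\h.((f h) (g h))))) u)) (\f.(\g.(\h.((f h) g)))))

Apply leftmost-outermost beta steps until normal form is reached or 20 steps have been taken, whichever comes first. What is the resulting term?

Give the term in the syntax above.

Answer: (((u (\g.(\h.((u h) (g h))))) (\h.((u h) (\i.((u i) (h i)))))) (\f.(\g.(\h.((f h) g)))))

Derivation:
Step 0: ((((\d.(\e.((d e) e))) (\d.(\e.((d e) e)))) ((\f.(\g.(\h.((f h) (g h))))) u)) (\f.(\g.(\h.((f h) g)))))
Step 1: (((\e.(((\d.(\e.((d e) e))) e) e)) ((\f.(\g.(\h.((f h) (g h))))) u)) (\f.(\g.(\h.((f h) g)))))
Step 2: ((((\d.(\e.((d e) e))) ((\f.(\g.(\h.((f h) (g h))))) u)) ((\f.(\g.(\h.((f h) (g h))))) u)) (\f.(\g.(\h.((f h) g)))))
Step 3: (((\e.((((\f.(\g.(\h.((f h) (g h))))) u) e) e)) ((\f.(\g.(\h.((f h) (g h))))) u)) (\f.(\g.(\h.((f h) g)))))
Step 4: (((((\f.(\g.(\h.((f h) (g h))))) u) ((\f.(\g.(\h.((f h) (g h))))) u)) ((\f.(\g.(\h.((f h) (g h))))) u)) (\f.(\g.(\h.((f h) g)))))
Step 5: ((((\g.(\h.((u h) (g h)))) ((\f.(\g.(\h.((f h) (g h))))) u)) ((\f.(\g.(\h.((f h) (g h))))) u)) (\f.(\g.(\h.((f h) g)))))
Step 6: (((\h.((u h) (((\f.(\g.(\h.((f h) (g h))))) u) h))) ((\f.(\g.(\h.((f h) (g h))))) u)) (\f.(\g.(\h.((f h) g)))))
Step 7: (((u ((\f.(\g.(\h.((f h) (g h))))) u)) (((\f.(\g.(\h.((f h) (g h))))) u) ((\f.(\g.(\h.((f h) (g h))))) u))) (\f.(\g.(\h.((f h) g)))))
Step 8: (((u (\g.(\h.((u h) (g h))))) (((\f.(\g.(\h.((f h) (g h))))) u) ((\f.(\g.(\h.((f h) (g h))))) u))) (\f.(\g.(\h.((f h) g)))))
Step 9: (((u (\g.(\h.((u h) (g h))))) ((\g.(\h.((u h) (g h)))) ((\f.(\g.(\h.((f h) (g h))))) u))) (\f.(\g.(\h.((f h) g)))))
Step 10: (((u (\g.(\h.((u h) (g h))))) (\h.((u h) (((\f.(\g.(\h.((f h) (g h))))) u) h)))) (\f.(\g.(\h.((f h) g)))))
Step 11: (((u (\g.(\h.((u h) (g h))))) (\h.((u h) ((\g.(\h.((u h) (g h)))) h)))) (\f.(\g.(\h.((f h) g)))))
Step 12: (((u (\g.(\h.((u h) (g h))))) (\h.((u h) (\i.((u i) (h i)))))) (\f.(\g.(\h.((f h) g)))))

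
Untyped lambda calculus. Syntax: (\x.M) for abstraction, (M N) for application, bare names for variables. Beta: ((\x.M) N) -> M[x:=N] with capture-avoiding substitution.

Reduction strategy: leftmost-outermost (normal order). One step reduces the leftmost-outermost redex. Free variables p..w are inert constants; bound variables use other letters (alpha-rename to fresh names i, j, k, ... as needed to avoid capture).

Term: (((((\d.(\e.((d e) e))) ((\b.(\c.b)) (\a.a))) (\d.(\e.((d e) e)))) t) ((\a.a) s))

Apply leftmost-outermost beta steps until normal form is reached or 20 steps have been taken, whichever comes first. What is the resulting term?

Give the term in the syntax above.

Answer: ((t s) s)

Derivation:
Step 0: (((((\d.(\e.((d e) e))) ((\b.(\c.b)) (\a.a))) (\d.(\e.((d e) e)))) t) ((\a.a) s))
Step 1: ((((\e.((((\b.(\c.b)) (\a.a)) e) e)) (\d.(\e.((d e) e)))) t) ((\a.a) s))
Step 2: ((((((\b.(\c.b)) (\a.a)) (\d.(\e.((d e) e)))) (\d.(\e.((d e) e)))) t) ((\a.a) s))
Step 3: (((((\c.(\a.a)) (\d.(\e.((d e) e)))) (\d.(\e.((d e) e)))) t) ((\a.a) s))
Step 4: ((((\a.a) (\d.(\e.((d e) e)))) t) ((\a.a) s))
Step 5: (((\d.(\e.((d e) e))) t) ((\a.a) s))
Step 6: ((\e.((t e) e)) ((\a.a) s))
Step 7: ((t ((\a.a) s)) ((\a.a) s))
Step 8: ((t s) ((\a.a) s))
Step 9: ((t s) s)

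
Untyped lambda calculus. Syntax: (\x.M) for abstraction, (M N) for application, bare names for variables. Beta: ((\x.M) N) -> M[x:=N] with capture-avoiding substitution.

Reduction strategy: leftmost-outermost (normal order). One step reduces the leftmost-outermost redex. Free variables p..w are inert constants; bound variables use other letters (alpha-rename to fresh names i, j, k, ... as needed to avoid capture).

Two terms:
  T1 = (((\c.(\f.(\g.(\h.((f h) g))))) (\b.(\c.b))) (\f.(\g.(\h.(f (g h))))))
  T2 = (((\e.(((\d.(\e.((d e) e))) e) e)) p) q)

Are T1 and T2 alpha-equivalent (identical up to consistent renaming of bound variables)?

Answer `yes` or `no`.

Term 1: (((\c.(\f.(\g.(\h.((f h) g))))) (\b.(\c.b))) (\f.(\g.(\h.(f (g h))))))
Term 2: (((\e.(((\d.(\e.((d e) e))) e) e)) p) q)
Alpha-equivalence: compare structure up to binder renaming.
Result: False

Answer: no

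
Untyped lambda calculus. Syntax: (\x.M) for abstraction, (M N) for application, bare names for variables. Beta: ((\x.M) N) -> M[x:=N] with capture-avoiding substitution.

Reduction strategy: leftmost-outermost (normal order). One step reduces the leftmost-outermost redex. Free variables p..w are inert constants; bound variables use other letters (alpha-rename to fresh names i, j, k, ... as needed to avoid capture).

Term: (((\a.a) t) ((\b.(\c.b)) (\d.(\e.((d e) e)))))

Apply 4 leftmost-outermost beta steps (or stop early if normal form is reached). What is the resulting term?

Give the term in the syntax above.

Step 0: (((\a.a) t) ((\b.(\c.b)) (\d.(\e.((d e) e)))))
Step 1: (t ((\b.(\c.b)) (\d.(\e.((d e) e)))))
Step 2: (t (\c.(\d.(\e.((d e) e)))))
Step 3: (normal form reached)

Answer: (t (\c.(\d.(\e.((d e) e)))))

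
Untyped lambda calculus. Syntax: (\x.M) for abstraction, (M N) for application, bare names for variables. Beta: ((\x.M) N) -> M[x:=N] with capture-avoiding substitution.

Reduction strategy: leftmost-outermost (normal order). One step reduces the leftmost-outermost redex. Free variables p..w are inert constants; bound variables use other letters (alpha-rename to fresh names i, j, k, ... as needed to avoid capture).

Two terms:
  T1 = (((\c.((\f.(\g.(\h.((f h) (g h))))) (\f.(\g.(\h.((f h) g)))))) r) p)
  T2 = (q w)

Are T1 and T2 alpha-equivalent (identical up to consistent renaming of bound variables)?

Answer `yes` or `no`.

Term 1: (((\c.((\f.(\g.(\h.((f h) (g h))))) (\f.(\g.(\h.((f h) g)))))) r) p)
Term 2: (q w)
Alpha-equivalence: compare structure up to binder renaming.
Result: False

Answer: no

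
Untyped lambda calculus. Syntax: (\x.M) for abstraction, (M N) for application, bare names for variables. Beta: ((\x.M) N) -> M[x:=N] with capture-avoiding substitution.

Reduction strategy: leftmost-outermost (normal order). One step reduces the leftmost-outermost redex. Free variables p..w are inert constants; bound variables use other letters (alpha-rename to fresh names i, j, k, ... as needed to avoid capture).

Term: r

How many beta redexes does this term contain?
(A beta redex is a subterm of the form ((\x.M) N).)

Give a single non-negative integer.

Term: r
  (no redexes)
Total redexes: 0

Answer: 0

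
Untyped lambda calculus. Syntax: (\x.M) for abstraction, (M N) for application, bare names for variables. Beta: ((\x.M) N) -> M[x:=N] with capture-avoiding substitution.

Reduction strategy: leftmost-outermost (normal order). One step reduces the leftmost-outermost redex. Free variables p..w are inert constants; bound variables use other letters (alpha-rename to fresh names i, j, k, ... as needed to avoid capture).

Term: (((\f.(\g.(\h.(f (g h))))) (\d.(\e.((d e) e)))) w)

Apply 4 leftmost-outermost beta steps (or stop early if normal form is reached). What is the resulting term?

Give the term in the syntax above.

Step 0: (((\f.(\g.(\h.(f (g h))))) (\d.(\e.((d e) e)))) w)
Step 1: ((\g.(\h.((\d.(\e.((d e) e))) (g h)))) w)
Step 2: (\h.((\d.(\e.((d e) e))) (w h)))
Step 3: (\h.(\e.(((w h) e) e)))
Step 4: (normal form reached)

Answer: (\h.(\e.(((w h) e) e)))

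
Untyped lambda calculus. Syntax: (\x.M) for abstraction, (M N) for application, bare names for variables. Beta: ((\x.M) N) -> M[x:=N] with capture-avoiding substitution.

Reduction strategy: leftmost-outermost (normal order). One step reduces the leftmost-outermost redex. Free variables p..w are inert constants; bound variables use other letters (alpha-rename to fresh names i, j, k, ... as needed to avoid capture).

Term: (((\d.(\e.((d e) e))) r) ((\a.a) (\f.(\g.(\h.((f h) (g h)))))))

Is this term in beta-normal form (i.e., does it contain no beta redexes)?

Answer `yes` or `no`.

Answer: no

Derivation:
Term: (((\d.(\e.((d e) e))) r) ((\a.a) (\f.(\g.(\h.((f h) (g h)))))))
Found 2 beta redex(es).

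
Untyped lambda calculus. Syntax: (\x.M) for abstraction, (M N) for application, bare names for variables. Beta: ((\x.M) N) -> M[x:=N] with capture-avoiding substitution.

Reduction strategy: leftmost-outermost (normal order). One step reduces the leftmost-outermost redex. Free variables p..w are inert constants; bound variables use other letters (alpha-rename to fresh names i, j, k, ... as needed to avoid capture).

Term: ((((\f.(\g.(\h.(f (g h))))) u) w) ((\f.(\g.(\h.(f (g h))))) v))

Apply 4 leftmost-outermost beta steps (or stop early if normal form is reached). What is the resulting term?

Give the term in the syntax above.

Step 0: ((((\f.(\g.(\h.(f (g h))))) u) w) ((\f.(\g.(\h.(f (g h))))) v))
Step 1: (((\g.(\h.(u (g h)))) w) ((\f.(\g.(\h.(f (g h))))) v))
Step 2: ((\h.(u (w h))) ((\f.(\g.(\h.(f (g h))))) v))
Step 3: (u (w ((\f.(\g.(\h.(f (g h))))) v)))
Step 4: (u (w (\g.(\h.(v (g h))))))

Answer: (u (w (\g.(\h.(v (g h))))))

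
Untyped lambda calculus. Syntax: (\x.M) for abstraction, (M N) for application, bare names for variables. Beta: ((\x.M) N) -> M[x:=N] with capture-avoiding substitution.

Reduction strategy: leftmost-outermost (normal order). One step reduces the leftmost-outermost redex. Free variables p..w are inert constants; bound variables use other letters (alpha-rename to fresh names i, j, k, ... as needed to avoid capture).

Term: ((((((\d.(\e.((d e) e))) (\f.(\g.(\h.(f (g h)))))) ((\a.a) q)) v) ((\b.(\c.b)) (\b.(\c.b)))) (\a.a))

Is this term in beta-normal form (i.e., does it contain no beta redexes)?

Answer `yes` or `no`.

Term: ((((((\d.(\e.((d e) e))) (\f.(\g.(\h.(f (g h)))))) ((\a.a) q)) v) ((\b.(\c.b)) (\b.(\c.b)))) (\a.a))
Found 3 beta redex(es).

Answer: no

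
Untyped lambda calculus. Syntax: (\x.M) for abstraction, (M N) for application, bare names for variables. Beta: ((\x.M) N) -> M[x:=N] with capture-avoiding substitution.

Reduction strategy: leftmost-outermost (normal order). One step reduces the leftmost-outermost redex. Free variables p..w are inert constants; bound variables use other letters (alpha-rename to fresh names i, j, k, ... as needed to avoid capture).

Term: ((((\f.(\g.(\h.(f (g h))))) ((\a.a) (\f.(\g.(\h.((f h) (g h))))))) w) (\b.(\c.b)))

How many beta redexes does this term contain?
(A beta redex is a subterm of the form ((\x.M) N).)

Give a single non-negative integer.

Term: ((((\f.(\g.(\h.(f (g h))))) ((\a.a) (\f.(\g.(\h.((f h) (g h))))))) w) (\b.(\c.b)))
  Redex: ((\f.(\g.(\h.(f (g h))))) ((\a.a) (\f.(\g.(\h.((f h) (g h)))))))
  Redex: ((\a.a) (\f.(\g.(\h.((f h) (g h))))))
Total redexes: 2

Answer: 2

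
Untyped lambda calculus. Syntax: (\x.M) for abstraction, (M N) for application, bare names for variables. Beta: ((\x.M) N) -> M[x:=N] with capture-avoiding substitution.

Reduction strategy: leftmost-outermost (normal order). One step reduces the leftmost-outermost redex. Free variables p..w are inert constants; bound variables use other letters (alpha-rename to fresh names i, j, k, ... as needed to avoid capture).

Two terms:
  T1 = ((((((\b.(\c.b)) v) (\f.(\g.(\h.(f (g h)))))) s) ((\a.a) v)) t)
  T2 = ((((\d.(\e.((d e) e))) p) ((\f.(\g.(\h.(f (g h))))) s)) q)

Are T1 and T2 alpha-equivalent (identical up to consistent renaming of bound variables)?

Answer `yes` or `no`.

Term 1: ((((((\b.(\c.b)) v) (\f.(\g.(\h.(f (g h)))))) s) ((\a.a) v)) t)
Term 2: ((((\d.(\e.((d e) e))) p) ((\f.(\g.(\h.(f (g h))))) s)) q)
Alpha-equivalence: compare structure up to binder renaming.
Result: False

Answer: no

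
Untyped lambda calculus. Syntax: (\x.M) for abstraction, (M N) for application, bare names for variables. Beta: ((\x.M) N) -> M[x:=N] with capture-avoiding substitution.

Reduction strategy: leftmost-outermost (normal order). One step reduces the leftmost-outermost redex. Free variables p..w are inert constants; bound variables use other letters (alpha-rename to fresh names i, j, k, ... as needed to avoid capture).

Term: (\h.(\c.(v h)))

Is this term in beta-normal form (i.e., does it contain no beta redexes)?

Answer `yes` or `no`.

Term: (\h.(\c.(v h)))
No beta redexes found.

Answer: yes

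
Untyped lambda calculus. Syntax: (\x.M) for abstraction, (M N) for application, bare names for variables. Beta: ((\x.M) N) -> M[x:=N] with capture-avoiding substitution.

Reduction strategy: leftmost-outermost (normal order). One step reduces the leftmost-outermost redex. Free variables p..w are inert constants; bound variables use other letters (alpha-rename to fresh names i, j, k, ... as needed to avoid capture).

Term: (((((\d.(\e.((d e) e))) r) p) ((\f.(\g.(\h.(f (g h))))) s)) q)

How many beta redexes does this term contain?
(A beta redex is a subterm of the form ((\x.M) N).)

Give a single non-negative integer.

Answer: 2

Derivation:
Term: (((((\d.(\e.((d e) e))) r) p) ((\f.(\g.(\h.(f (g h))))) s)) q)
  Redex: ((\d.(\e.((d e) e))) r)
  Redex: ((\f.(\g.(\h.(f (g h))))) s)
Total redexes: 2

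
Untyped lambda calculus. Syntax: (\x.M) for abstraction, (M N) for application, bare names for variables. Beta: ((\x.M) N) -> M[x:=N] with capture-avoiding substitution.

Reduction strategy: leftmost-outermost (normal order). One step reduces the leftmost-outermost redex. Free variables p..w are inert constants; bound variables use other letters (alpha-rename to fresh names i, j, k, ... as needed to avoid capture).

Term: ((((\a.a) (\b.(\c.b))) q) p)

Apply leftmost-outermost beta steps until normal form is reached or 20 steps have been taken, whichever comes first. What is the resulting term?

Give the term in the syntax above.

Step 0: ((((\a.a) (\b.(\c.b))) q) p)
Step 1: (((\b.(\c.b)) q) p)
Step 2: ((\c.q) p)
Step 3: q

Answer: q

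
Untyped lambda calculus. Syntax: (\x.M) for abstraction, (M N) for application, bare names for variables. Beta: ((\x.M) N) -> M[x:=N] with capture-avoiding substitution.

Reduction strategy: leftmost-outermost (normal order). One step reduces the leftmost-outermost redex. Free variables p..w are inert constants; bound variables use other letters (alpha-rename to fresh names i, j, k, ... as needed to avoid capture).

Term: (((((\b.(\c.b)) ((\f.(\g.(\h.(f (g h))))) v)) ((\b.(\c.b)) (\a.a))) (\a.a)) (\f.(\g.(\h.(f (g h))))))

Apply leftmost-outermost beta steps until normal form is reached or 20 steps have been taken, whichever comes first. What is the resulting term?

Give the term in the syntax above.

Step 0: (((((\b.(\c.b)) ((\f.(\g.(\h.(f (g h))))) v)) ((\b.(\c.b)) (\a.a))) (\a.a)) (\f.(\g.(\h.(f (g h))))))
Step 1: ((((\c.((\f.(\g.(\h.(f (g h))))) v)) ((\b.(\c.b)) (\a.a))) (\a.a)) (\f.(\g.(\h.(f (g h))))))
Step 2: ((((\f.(\g.(\h.(f (g h))))) v) (\a.a)) (\f.(\g.(\h.(f (g h))))))
Step 3: (((\g.(\h.(v (g h)))) (\a.a)) (\f.(\g.(\h.(f (g h))))))
Step 4: ((\h.(v ((\a.a) h))) (\f.(\g.(\h.(f (g h))))))
Step 5: (v ((\a.a) (\f.(\g.(\h.(f (g h)))))))
Step 6: (v (\f.(\g.(\h.(f (g h))))))

Answer: (v (\f.(\g.(\h.(f (g h))))))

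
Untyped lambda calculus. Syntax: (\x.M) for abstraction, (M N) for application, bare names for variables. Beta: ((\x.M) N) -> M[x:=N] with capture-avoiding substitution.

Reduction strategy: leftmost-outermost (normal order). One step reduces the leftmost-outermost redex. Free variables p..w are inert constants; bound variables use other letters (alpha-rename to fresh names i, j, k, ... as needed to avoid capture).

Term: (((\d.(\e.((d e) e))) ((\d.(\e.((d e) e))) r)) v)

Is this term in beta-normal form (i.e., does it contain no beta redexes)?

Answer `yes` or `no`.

Answer: no

Derivation:
Term: (((\d.(\e.((d e) e))) ((\d.(\e.((d e) e))) r)) v)
Found 2 beta redex(es).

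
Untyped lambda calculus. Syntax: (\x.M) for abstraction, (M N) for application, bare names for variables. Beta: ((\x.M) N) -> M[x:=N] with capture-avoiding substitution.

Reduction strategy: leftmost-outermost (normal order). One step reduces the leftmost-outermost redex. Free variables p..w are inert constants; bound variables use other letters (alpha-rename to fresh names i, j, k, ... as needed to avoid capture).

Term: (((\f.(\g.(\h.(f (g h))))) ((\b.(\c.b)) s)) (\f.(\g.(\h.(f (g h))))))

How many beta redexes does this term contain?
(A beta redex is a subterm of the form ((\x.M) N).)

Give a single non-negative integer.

Term: (((\f.(\g.(\h.(f (g h))))) ((\b.(\c.b)) s)) (\f.(\g.(\h.(f (g h))))))
  Redex: ((\f.(\g.(\h.(f (g h))))) ((\b.(\c.b)) s))
  Redex: ((\b.(\c.b)) s)
Total redexes: 2

Answer: 2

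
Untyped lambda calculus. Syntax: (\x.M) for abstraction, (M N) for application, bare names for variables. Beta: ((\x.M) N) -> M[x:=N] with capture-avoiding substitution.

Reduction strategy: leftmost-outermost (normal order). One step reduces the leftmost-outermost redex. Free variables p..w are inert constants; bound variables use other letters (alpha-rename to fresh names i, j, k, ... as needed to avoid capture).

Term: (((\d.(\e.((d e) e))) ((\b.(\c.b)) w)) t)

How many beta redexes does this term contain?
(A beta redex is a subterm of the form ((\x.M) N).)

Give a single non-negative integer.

Term: (((\d.(\e.((d e) e))) ((\b.(\c.b)) w)) t)
  Redex: ((\d.(\e.((d e) e))) ((\b.(\c.b)) w))
  Redex: ((\b.(\c.b)) w)
Total redexes: 2

Answer: 2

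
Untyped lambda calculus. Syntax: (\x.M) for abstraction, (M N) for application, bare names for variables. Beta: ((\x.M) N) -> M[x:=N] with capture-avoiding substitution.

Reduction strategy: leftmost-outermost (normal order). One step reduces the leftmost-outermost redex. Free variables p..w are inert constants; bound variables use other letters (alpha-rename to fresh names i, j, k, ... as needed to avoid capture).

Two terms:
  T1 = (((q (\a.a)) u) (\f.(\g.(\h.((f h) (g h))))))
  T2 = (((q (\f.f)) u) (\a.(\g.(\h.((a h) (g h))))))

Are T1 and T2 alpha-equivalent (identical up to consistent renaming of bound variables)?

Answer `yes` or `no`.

Answer: yes

Derivation:
Term 1: (((q (\a.a)) u) (\f.(\g.(\h.((f h) (g h))))))
Term 2: (((q (\f.f)) u) (\a.(\g.(\h.((a h) (g h))))))
Alpha-equivalence: compare structure up to binder renaming.
Result: True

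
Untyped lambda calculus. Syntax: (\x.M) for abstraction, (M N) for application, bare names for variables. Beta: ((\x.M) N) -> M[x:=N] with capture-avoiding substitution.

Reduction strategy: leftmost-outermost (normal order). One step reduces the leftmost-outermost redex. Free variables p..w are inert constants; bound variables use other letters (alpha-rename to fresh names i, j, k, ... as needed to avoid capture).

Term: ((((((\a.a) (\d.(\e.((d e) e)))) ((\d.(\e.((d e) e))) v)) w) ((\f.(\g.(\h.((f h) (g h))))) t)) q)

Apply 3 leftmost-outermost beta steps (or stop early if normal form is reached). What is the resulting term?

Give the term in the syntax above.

Answer: ((((((\d.(\e.((d e) e))) v) w) w) ((\f.(\g.(\h.((f h) (g h))))) t)) q)

Derivation:
Step 0: ((((((\a.a) (\d.(\e.((d e) e)))) ((\d.(\e.((d e) e))) v)) w) ((\f.(\g.(\h.((f h) (g h))))) t)) q)
Step 1: (((((\d.(\e.((d e) e))) ((\d.(\e.((d e) e))) v)) w) ((\f.(\g.(\h.((f h) (g h))))) t)) q)
Step 2: ((((\e.((((\d.(\e.((d e) e))) v) e) e)) w) ((\f.(\g.(\h.((f h) (g h))))) t)) q)
Step 3: ((((((\d.(\e.((d e) e))) v) w) w) ((\f.(\g.(\h.((f h) (g h))))) t)) q)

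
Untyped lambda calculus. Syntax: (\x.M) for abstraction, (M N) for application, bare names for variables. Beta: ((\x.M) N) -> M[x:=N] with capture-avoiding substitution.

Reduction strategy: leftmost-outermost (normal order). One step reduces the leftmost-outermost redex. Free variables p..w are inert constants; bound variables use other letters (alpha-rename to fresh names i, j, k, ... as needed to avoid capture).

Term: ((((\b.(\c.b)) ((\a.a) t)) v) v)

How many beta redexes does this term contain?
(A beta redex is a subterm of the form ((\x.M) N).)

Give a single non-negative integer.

Term: ((((\b.(\c.b)) ((\a.a) t)) v) v)
  Redex: ((\b.(\c.b)) ((\a.a) t))
  Redex: ((\a.a) t)
Total redexes: 2

Answer: 2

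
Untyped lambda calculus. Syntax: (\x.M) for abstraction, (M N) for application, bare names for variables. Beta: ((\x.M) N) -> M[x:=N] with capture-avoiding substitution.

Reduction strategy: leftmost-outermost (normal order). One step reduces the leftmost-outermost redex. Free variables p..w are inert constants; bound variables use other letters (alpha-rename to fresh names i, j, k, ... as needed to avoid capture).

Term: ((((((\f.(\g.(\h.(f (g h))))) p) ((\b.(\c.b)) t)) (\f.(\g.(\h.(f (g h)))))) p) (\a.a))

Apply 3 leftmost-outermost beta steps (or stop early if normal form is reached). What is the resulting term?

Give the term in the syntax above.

Answer: (((p (((\b.(\c.b)) t) (\f.(\g.(\h.(f (g h))))))) p) (\a.a))

Derivation:
Step 0: ((((((\f.(\g.(\h.(f (g h))))) p) ((\b.(\c.b)) t)) (\f.(\g.(\h.(f (g h)))))) p) (\a.a))
Step 1: (((((\g.(\h.(p (g h)))) ((\b.(\c.b)) t)) (\f.(\g.(\h.(f (g h)))))) p) (\a.a))
Step 2: ((((\h.(p (((\b.(\c.b)) t) h))) (\f.(\g.(\h.(f (g h)))))) p) (\a.a))
Step 3: (((p (((\b.(\c.b)) t) (\f.(\g.(\h.(f (g h))))))) p) (\a.a))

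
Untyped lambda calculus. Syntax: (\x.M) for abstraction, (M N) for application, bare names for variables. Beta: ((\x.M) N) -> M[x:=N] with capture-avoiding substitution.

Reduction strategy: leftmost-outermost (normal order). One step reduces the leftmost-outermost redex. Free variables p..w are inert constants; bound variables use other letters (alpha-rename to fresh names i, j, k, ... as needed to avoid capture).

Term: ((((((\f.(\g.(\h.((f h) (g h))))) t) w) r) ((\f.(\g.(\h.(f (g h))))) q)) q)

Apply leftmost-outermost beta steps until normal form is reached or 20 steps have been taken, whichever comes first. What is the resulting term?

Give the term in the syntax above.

Step 0: ((((((\f.(\g.(\h.((f h) (g h))))) t) w) r) ((\f.(\g.(\h.(f (g h))))) q)) q)
Step 1: (((((\g.(\h.((t h) (g h)))) w) r) ((\f.(\g.(\h.(f (g h))))) q)) q)
Step 2: ((((\h.((t h) (w h))) r) ((\f.(\g.(\h.(f (g h))))) q)) q)
Step 3: ((((t r) (w r)) ((\f.(\g.(\h.(f (g h))))) q)) q)
Step 4: ((((t r) (w r)) (\g.(\h.(q (g h))))) q)

Answer: ((((t r) (w r)) (\g.(\h.(q (g h))))) q)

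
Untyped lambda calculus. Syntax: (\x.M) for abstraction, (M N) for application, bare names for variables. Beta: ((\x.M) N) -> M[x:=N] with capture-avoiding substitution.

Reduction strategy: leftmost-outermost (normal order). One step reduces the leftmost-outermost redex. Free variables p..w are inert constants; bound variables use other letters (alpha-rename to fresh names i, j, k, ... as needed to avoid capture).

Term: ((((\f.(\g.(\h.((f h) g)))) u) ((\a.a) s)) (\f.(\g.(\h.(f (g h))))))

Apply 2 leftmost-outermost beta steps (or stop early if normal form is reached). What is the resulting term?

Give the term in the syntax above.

Answer: ((\h.((u h) ((\a.a) s))) (\f.(\g.(\h.(f (g h))))))

Derivation:
Step 0: ((((\f.(\g.(\h.((f h) g)))) u) ((\a.a) s)) (\f.(\g.(\h.(f (g h))))))
Step 1: (((\g.(\h.((u h) g))) ((\a.a) s)) (\f.(\g.(\h.(f (g h))))))
Step 2: ((\h.((u h) ((\a.a) s))) (\f.(\g.(\h.(f (g h))))))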